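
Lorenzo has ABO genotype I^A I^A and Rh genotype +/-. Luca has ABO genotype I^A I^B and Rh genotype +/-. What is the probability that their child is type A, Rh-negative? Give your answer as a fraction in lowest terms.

1/8

ABO cross I^A I^A × I^A I^B → offspring phenotypes: 1/2 A, 1/2 AB.
Rh cross +/- × +/- → 3/4 Rh+, 1/4 Rh-.
Independent loci: P(type A, Rh-negative) = 1/2 × 1/4 = 1/8.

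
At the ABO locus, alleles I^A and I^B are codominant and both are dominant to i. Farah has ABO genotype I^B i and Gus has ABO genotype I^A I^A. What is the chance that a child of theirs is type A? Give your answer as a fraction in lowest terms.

ABO cross I^B i × I^A I^A → offspring phenotypes: 1/2 A, 1/2 AB.
So P(type A) = 1/2.

1/2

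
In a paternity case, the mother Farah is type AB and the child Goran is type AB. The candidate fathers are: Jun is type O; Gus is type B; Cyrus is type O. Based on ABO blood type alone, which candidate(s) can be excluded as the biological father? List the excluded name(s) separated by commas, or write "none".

A candidate is excluded only if no genotype consistent with his phenotype could produce a type AB child with a type AB mother.
Jun (type O): no genotype consistent with that phenotype can produce a type-AB child with a type-AB mother.
Cyrus (type O): no genotype consistent with that phenotype can produce a type-AB child with a type-AB mother.

Jun, Cyrus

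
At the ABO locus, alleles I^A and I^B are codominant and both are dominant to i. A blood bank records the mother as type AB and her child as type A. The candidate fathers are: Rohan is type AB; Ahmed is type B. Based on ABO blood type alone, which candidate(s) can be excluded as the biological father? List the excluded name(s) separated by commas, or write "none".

none

A candidate is excluded only if no genotype consistent with his phenotype could produce a type A child with a type AB mother.
Every candidate has at least one consistent genotype combination, so none can be excluded.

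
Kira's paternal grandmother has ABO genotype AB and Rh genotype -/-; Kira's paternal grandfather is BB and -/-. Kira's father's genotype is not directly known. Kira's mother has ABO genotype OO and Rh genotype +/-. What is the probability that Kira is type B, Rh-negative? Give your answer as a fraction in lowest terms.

3/8

Kira's father's ABO genotype from AB × BB: 1/2 AB, 1/2 BB.
Crossing each possibility with the mother OO and summing P(type B): 1/2·1/2 + 1/2·1 = 3/4.
Similarly for Rh via the father's Rh distribution: P(Rh-) = 1/2.
Independent loci: 3/4 × 1/2 = 3/8.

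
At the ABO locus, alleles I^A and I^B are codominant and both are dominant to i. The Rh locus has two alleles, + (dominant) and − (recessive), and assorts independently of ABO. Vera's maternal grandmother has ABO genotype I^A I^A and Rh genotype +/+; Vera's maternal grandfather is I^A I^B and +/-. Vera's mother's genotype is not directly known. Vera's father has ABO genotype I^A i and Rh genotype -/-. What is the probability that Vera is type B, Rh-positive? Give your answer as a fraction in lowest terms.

Vera's mother's ABO genotype from I^A I^A × I^A I^B: 1/2 I^A I^A, 1/2 I^A I^B.
Crossing each possibility with the father I^A i and summing P(type B): 1/2·0 + 1/2·1/4 = 1/8.
Similarly for Rh via the mother's Rh distribution: P(Rh+) = 3/4.
Independent loci: 1/8 × 3/4 = 3/32.

3/32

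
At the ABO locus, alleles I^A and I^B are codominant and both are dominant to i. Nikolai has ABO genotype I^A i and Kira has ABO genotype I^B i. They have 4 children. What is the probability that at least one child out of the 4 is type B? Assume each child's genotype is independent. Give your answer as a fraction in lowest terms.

175/256

ABO cross I^A i × I^B i → 1/4 O, 1/4 A, 1/4 B, 1/4 AB.
So P(type B) = 1/4 per child.
P(none) = (3/4)^4 = 81/256; P(at least one) = 1 − 81/256 = 175/256.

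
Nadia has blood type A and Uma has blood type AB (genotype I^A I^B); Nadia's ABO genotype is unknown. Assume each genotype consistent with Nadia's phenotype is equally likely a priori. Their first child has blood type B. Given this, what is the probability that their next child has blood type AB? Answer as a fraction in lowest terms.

1/4

Possible genotypes: Nadia ∈ {I^A I^A, I^A i}; Uma ∈ {I^A I^B}.
Weight each parental genotype pair by prior × P(type-B child):
  I^A i × I^A I^B: posterior weight 1; P(next child type AB) = 1/4.
Weighted sum = 1/4.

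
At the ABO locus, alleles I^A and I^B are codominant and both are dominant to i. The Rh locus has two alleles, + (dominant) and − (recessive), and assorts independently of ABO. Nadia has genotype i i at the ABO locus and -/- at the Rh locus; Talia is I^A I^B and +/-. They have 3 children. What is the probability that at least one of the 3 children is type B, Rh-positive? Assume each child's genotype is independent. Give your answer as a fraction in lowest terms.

37/64

ABO cross i i × I^A I^B → 1/2 A, 1/2 B.
Rh cross -/- × +/- → 1/2 Rh+, 1/2 Rh-; so P(type B, Rh-positive) = 1/2 × 1/2 = 1/4 per child.
P(none) = (3/4)^3 = 27/64; P(at least one) = 1 − 27/64 = 37/64.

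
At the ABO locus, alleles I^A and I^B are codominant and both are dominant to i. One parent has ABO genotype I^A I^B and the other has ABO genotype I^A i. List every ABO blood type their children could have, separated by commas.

A, B, AB

Gametes from I^A I^B × I^A i give offspring ABO genotypes I^A I^A, I^A I^B, I^A i, I^B i, i.e. phenotypes A, B, AB.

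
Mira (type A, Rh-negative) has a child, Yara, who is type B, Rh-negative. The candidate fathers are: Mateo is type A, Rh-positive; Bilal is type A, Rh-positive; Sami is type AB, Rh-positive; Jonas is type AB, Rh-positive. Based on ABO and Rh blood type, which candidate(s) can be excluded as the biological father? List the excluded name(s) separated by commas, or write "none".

A candidate is excluded only if no genotype consistent with his phenotype could produce a type B, Rh-negative child with a type A, Rh-negative mother.
Mateo (type A, Rh+): no genotype consistent with that phenotype can produce a type-B Rh- child with a type-A mother.
Bilal (type A, Rh+): no genotype consistent with that phenotype can produce a type-B Rh- child with a type-A mother.

Mateo, Bilal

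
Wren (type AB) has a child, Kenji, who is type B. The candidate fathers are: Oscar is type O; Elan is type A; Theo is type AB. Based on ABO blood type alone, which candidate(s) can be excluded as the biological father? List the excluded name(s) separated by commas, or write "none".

A candidate is excluded only if no genotype consistent with his phenotype could produce a type B child with a type AB mother.
Every candidate has at least one consistent genotype combination, so none can be excluded.

none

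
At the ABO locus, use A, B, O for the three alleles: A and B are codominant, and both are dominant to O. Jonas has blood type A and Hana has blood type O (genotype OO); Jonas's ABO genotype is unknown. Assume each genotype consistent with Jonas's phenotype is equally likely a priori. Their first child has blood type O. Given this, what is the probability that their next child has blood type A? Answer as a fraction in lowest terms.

1/2

Possible genotypes: Jonas ∈ {AA, AO}; Hana ∈ {OO}.
Weight each parental genotype pair by prior × P(type-O child):
  AO × OO: posterior weight 1; P(next child type A) = 1/2.
Weighted sum = 1/2.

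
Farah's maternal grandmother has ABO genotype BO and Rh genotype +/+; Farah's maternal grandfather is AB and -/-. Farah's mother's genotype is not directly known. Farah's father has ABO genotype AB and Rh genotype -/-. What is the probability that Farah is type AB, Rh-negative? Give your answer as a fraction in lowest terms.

Farah's mother's ABO genotype from BO × AB: 1/4 AB, 1/4 AO, 1/4 BB, 1/4 BO.
Crossing each possibility with the father AB and summing P(type AB): 1/4·1/2 + 1/4·1/4 + 1/4·1/2 + 1/4·1/4 = 3/8.
Similarly for Rh via the mother's Rh distribution: P(Rh-) = 1/2.
Independent loci: 3/8 × 1/2 = 3/16.

3/16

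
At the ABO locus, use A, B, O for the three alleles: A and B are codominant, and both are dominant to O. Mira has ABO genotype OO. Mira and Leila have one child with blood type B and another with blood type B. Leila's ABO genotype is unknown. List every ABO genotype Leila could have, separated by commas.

AB, BB, BO

For each candidate genotype of Leila, check whether crossing it with OO can produce every observed child phenotype.
  AA → possible child types {A} ✗
  AB → possible child types {A, B} ✓
  AO → possible child types {O, A} ✗
  BB → possible child types {B} ✓
  BO → possible child types {O, B} ✓
  OO → possible child types {O} ✗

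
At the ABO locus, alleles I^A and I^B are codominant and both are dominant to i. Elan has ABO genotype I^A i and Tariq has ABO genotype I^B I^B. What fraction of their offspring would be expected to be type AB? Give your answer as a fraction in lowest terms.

1/2

ABO cross I^A i × I^B I^B → offspring phenotypes: 1/2 B, 1/2 AB.
So P(type AB) = 1/2.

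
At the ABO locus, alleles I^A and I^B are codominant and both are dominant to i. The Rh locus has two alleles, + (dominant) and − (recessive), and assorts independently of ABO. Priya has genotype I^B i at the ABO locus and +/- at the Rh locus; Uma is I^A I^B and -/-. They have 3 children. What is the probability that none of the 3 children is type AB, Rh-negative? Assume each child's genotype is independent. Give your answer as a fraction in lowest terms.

343/512

ABO cross I^B i × I^A I^B → 1/4 A, 1/2 B, 1/4 AB.
Rh cross +/- × -/- → 1/2 Rh+, 1/2 Rh-; so P(type AB, Rh-negative) = 1/4 × 1/2 = 1/8 per child.
P(not type AB, Rh-negative) = 7/8 for one child; (7/8)^3 = 343/512.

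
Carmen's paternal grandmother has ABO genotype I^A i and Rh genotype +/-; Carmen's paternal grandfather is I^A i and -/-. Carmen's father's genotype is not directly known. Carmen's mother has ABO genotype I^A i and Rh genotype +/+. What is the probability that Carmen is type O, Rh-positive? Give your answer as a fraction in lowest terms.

1/4

Carmen's father's ABO genotype from I^A i × I^A i: 1/4 I^A I^A, 1/2 I^A i, 1/4 i i.
Crossing each possibility with the mother I^A i and summing P(type O): 1/4·0 + 1/2·1/4 + 1/4·1/2 = 1/4.
Similarly for Rh via the father's Rh distribution: P(Rh+) = 1.
Independent loci: 1/4 × 1 = 1/4.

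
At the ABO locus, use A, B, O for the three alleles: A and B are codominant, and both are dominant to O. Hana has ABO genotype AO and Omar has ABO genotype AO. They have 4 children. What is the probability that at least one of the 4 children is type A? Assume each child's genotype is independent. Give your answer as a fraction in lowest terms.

ABO cross AO × AO → 1/4 O, 3/4 A.
So P(type A) = 3/4 per child.
P(none) = (1/4)^4 = 1/256; P(at least one) = 1 − 1/256 = 255/256.

255/256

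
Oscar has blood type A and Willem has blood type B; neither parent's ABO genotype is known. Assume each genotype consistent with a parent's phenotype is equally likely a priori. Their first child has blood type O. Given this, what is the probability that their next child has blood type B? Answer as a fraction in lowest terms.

1/4

Possible genotypes: Oscar ∈ {AA, AO}; Willem ∈ {BB, BO}.
Weight each parental genotype pair by prior × P(type-O child):
  AO × BO: posterior weight 1; P(next child type B) = 1/4.
Weighted sum = 1/4.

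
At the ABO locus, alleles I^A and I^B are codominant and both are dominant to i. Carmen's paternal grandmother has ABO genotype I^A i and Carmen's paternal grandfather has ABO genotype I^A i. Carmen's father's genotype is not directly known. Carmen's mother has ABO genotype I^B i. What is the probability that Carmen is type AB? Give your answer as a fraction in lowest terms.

Carmen's father's ABO genotype from I^A i × I^A i: 1/4 I^A I^A, 1/2 I^A i, 1/4 i i.
Crossing each possibility with the mother I^B i and summing P(type AB): 1/4·1/2 + 1/2·1/4 + 1/4·0 = 1/4.

1/4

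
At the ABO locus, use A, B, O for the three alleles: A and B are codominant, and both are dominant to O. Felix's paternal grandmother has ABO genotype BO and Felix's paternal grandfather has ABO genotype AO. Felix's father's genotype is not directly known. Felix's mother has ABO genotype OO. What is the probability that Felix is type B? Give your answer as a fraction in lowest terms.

1/4

Felix's father's ABO genotype from BO × AO: 1/4 AB, 1/4 AO, 1/4 BO, 1/4 OO.
Crossing each possibility with the mother OO and summing P(type B): 1/4·1/2 + 1/4·0 + 1/4·1/2 + 1/4·0 = 1/4.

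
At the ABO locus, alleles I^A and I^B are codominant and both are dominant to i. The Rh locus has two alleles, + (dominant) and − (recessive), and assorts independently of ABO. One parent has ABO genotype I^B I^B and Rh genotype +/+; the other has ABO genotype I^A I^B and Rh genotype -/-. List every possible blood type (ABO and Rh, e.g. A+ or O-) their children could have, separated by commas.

Gametes from I^B I^B × I^A I^B give offspring ABO genotypes I^A I^B, I^B I^B, i.e. phenotypes B, AB.
Rh cross +/+ × -/- → phenotypes Rh+.
Combining independently: B+, AB+.

B+, AB+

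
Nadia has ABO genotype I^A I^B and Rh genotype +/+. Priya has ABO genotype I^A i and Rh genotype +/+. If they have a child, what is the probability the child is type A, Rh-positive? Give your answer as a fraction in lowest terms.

ABO cross I^A I^B × I^A i → offspring phenotypes: 1/2 A, 1/4 B, 1/4 AB.
Rh cross +/+ × +/+ → 1 Rh+.
Independent loci: P(type A, Rh-positive) = 1/2 × 1 = 1/2.

1/2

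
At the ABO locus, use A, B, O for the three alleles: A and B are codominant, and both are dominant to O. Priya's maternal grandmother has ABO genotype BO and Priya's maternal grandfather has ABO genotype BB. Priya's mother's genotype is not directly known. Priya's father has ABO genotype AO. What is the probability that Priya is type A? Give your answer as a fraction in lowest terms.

1/8

Priya's mother's ABO genotype from BO × BB: 1/2 BB, 1/2 BO.
Crossing each possibility with the father AO and summing P(type A): 1/2·0 + 1/2·1/4 = 1/8.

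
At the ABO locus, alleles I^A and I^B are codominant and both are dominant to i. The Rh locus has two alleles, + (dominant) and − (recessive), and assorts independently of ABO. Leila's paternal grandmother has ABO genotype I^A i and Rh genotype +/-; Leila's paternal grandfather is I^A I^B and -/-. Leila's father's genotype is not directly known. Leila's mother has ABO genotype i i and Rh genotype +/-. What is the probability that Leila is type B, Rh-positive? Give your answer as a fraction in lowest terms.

Leila's father's ABO genotype from I^A i × I^A I^B: 1/4 I^A I^A, 1/4 I^A I^B, 1/4 I^A i, 1/4 I^B i.
Crossing each possibility with the mother i i and summing P(type B): 1/4·0 + 1/4·1/2 + 1/4·0 + 1/4·1/2 = 1/4.
Similarly for Rh via the father's Rh distribution: P(Rh+) = 5/8.
Independent loci: 1/4 × 5/8 = 5/32.

5/32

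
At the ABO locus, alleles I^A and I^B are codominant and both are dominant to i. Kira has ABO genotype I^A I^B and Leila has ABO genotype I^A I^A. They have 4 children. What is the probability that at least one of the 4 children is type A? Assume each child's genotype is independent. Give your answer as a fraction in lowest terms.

ABO cross I^A I^B × I^A I^A → 1/2 A, 1/2 AB.
So P(type A) = 1/2 per child.
P(none) = (1/2)^4 = 1/16; P(at least one) = 1 − 1/16 = 15/16.

15/16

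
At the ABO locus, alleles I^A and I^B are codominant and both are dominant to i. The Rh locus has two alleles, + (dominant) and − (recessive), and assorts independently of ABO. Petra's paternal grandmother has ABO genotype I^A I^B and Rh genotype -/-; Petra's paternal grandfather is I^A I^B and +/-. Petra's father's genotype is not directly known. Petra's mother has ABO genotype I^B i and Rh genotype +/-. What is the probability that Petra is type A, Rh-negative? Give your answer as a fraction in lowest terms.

3/32

Petra's father's ABO genotype from I^A I^B × I^A I^B: 1/4 I^A I^A, 1/2 I^A I^B, 1/4 I^B I^B.
Crossing each possibility with the mother I^B i and summing P(type A): 1/4·1/2 + 1/2·1/4 + 1/4·0 = 1/4.
Similarly for Rh via the father's Rh distribution: P(Rh-) = 3/8.
Independent loci: 1/4 × 3/8 = 3/32.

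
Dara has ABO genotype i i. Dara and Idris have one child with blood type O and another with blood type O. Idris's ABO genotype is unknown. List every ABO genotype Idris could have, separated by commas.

I^A i, I^B i, i i

For each candidate genotype of Idris, check whether crossing it with i i can produce every observed child phenotype.
  I^A I^A → possible child types {A} ✗
  I^A I^B → possible child types {A, B} ✗
  I^A i → possible child types {O, A} ✓
  I^B I^B → possible child types {B} ✗
  I^B i → possible child types {O, B} ✓
  i i → possible child types {O} ✓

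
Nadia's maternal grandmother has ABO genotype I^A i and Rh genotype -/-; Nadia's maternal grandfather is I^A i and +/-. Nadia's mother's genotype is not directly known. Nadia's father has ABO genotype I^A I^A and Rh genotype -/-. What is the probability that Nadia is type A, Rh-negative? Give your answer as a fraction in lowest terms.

3/4

Nadia's mother's ABO genotype from I^A i × I^A i: 1/4 I^A I^A, 1/2 I^A i, 1/4 i i.
Crossing each possibility with the father I^A I^A and summing P(type A): 1/4·1 + 1/2·1 + 1/4·1 = 1.
Similarly for Rh via the mother's Rh distribution: P(Rh-) = 3/4.
Independent loci: 1 × 3/4 = 3/4.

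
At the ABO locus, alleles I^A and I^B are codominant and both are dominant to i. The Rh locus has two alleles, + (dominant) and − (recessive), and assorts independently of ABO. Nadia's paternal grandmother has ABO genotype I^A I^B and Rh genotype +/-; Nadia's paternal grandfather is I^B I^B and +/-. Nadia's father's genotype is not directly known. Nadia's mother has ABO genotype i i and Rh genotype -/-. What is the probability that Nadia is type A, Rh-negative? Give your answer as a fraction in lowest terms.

Nadia's father's ABO genotype from I^A I^B × I^B I^B: 1/2 I^A I^B, 1/2 I^B I^B.
Crossing each possibility with the mother i i and summing P(type A): 1/2·1/2 + 1/2·0 = 1/4.
Similarly for Rh via the father's Rh distribution: P(Rh-) = 1/2.
Independent loci: 1/4 × 1/2 = 1/8.

1/8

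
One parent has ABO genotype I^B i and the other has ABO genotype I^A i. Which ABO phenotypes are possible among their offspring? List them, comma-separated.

Gametes from I^B i × I^A i give offspring ABO genotypes I^A I^B, I^A i, I^B i, i i, i.e. phenotypes O, A, B, AB.

O, A, B, AB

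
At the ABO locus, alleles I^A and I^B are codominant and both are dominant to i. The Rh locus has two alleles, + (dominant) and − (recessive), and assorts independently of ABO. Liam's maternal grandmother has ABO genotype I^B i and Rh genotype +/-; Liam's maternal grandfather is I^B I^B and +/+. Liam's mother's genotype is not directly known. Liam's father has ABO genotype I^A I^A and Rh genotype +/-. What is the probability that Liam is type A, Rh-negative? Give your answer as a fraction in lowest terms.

1/32

Liam's mother's ABO genotype from I^B i × I^B I^B: 1/2 I^B I^B, 1/2 I^B i.
Crossing each possibility with the father I^A I^A and summing P(type A): 1/2·0 + 1/2·1/2 = 1/4.
Similarly for Rh via the mother's Rh distribution: P(Rh-) = 1/8.
Independent loci: 1/4 × 1/8 = 1/32.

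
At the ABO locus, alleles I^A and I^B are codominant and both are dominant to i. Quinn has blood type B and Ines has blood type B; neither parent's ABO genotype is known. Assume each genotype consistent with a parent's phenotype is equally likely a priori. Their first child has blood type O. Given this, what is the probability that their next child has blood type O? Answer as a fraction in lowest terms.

1/4

Possible genotypes: Quinn ∈ {I^B I^B, I^B i}; Ines ∈ {I^B I^B, I^B i}.
Weight each parental genotype pair by prior × P(type-O child):
  I^B i × I^B i: posterior weight 1; P(next child type O) = 1/4.
Weighted sum = 1/4.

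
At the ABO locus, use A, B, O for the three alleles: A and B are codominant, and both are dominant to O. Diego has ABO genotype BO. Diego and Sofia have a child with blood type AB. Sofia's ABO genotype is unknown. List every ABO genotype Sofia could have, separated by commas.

AA, AB, AO

For each candidate genotype of Sofia, check whether crossing it with BO can produce every observed child phenotype.
  AA → possible child types {A, AB} ✓
  AB → possible child types {A, B, AB} ✓
  AO → possible child types {O, A, B, AB} ✓
  BB → possible child types {B} ✗
  BO → possible child types {O, B} ✗
  OO → possible child types {O, B} ✗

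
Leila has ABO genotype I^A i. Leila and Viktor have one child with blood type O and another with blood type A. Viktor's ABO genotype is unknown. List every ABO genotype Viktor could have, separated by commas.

I^A i, I^B i, i i

For each candidate genotype of Viktor, check whether crossing it with I^A i can produce every observed child phenotype.
  I^A I^A → possible child types {A} ✗
  I^A I^B → possible child types {A, B, AB} ✗
  I^A i → possible child types {O, A} ✓
  I^B I^B → possible child types {B, AB} ✗
  I^B i → possible child types {O, A, B, AB} ✓
  i i → possible child types {O, A} ✓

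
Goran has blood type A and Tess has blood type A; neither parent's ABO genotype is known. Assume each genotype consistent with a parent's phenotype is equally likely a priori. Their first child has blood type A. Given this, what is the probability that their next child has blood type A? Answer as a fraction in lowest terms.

19/20

Possible genotypes: Goran ∈ {I^A I^A, I^A i}; Tess ∈ {I^A I^A, I^A i}.
Weight each parental genotype pair by prior × P(type-A child):
  I^A I^A × I^A I^A: posterior weight 4/15; P(next child type A) = 1.
  I^A I^A × I^A i: posterior weight 4/15; P(next child type A) = 1.
  I^A i × I^A I^A: posterior weight 4/15; P(next child type A) = 1.
  I^A i × I^A i: posterior weight 1/5; P(next child type A) = 3/4.
Weighted sum = 19/20.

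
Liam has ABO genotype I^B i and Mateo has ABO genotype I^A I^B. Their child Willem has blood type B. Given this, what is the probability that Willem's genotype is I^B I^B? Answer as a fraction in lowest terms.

1/2

Cross I^B i × I^A I^B → 1/4 I^A I^B, 1/4 I^A i, 1/4 I^B I^B, 1/4 I^B i.
Type-B genotypes among offspring: I^B I^B (1/4), I^B i (1/4); total 1/2.
P(I^B I^B | type B) = (1/4) / (1/2) = 1/2.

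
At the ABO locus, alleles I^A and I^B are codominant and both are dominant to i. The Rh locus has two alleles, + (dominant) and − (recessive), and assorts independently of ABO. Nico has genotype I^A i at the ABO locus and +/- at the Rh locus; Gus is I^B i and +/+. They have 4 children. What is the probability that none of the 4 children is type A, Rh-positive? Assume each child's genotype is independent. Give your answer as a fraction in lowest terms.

81/256

ABO cross I^A i × I^B i → 1/4 O, 1/4 A, 1/4 B, 1/4 AB.
Rh cross +/- × +/+ → 1 Rh+; so P(type A, Rh-positive) = 1/4 × 1 = 1/4 per child.
P(not type A, Rh-positive) = 3/4 for one child; (3/4)^4 = 81/256.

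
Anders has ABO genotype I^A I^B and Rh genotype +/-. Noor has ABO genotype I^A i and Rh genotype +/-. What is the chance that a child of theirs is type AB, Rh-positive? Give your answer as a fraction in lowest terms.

ABO cross I^A I^B × I^A i → offspring phenotypes: 1/2 A, 1/4 B, 1/4 AB.
Rh cross +/- × +/- → 3/4 Rh+, 1/4 Rh-.
Independent loci: P(type AB, Rh-positive) = 1/4 × 3/4 = 3/16.

3/16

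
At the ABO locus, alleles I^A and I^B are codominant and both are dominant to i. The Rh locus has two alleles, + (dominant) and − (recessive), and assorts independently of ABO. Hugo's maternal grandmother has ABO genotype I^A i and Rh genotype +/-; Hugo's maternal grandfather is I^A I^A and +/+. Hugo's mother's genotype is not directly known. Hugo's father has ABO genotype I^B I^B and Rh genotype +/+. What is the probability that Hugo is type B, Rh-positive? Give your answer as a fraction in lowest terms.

1/4

Hugo's mother's ABO genotype from I^A i × I^A I^A: 1/2 I^A I^A, 1/2 I^A i.
Crossing each possibility with the father I^B I^B and summing P(type B): 1/2·0 + 1/2·1/2 = 1/4.
Similarly for Rh via the mother's Rh distribution: P(Rh+) = 1.
Independent loci: 1/4 × 1 = 1/4.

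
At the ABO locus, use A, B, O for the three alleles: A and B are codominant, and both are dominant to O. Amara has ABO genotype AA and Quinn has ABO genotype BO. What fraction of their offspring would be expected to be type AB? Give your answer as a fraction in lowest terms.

ABO cross AA × BO → offspring phenotypes: 1/2 A, 1/2 AB.
So P(type AB) = 1/2.

1/2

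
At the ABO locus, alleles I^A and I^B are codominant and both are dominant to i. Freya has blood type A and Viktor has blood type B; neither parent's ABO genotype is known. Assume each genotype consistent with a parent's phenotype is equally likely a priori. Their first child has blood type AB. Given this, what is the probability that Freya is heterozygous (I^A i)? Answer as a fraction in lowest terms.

Possible genotypes: Freya ∈ {I^A I^A, I^A i}; Viktor ∈ {I^B I^B, I^B i}.
Weight each parental genotype pair by prior × P(type-AB child):
  I^A I^A × I^B I^B: posterior weight 4/9.
  I^A I^A × I^B i: posterior weight 2/9.
  I^A i × I^B I^B: posterior weight 2/9.
  I^A i × I^B i: posterior weight 1/9.
Sum the posterior weight over pairs where Freya is I^A i: 1/3.

1/3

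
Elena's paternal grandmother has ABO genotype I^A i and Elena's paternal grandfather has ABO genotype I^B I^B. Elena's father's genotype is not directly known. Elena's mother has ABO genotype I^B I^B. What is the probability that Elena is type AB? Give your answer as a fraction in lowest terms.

1/4

Elena's father's ABO genotype from I^A i × I^B I^B: 1/2 I^A I^B, 1/2 I^B i.
Crossing each possibility with the mother I^B I^B and summing P(type AB): 1/2·1/2 + 1/2·0 = 1/4.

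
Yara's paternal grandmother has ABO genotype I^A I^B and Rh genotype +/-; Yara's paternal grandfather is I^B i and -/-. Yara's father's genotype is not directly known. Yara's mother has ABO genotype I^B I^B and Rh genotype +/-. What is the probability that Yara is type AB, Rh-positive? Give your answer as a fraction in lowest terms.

Yara's father's ABO genotype from I^A I^B × I^B i: 1/4 I^A I^B, 1/4 I^A i, 1/4 I^B I^B, 1/4 I^B i.
Crossing each possibility with the mother I^B I^B and summing P(type AB): 1/4·1/2 + 1/4·1/2 + 1/4·0 + 1/4·0 = 1/4.
Similarly for Rh via the father's Rh distribution: P(Rh+) = 5/8.
Independent loci: 1/4 × 5/8 = 5/32.

5/32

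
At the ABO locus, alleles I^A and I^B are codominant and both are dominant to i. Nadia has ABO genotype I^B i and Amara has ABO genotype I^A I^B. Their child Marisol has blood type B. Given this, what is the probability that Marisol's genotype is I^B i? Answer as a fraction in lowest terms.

1/2

Cross I^B i × I^A I^B → 1/4 I^A I^B, 1/4 I^A i, 1/4 I^B I^B, 1/4 I^B i.
Type-B genotypes among offspring: I^B I^B (1/4), I^B i (1/4); total 1/2.
P(I^B i | type B) = (1/4) / (1/2) = 1/2.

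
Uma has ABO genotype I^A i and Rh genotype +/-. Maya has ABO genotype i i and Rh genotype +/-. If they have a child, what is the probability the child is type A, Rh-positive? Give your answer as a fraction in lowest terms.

3/8

ABO cross I^A i × i i → offspring phenotypes: 1/2 O, 1/2 A.
Rh cross +/- × +/- → 3/4 Rh+, 1/4 Rh-.
Independent loci: P(type A, Rh-positive) = 1/2 × 3/4 = 3/8.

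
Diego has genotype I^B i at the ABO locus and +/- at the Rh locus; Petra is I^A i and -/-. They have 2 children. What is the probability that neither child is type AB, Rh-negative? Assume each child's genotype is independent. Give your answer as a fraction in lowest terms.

ABO cross I^B i × I^A i → 1/4 O, 1/4 A, 1/4 B, 1/4 AB.
Rh cross +/- × -/- → 1/2 Rh+, 1/2 Rh-; so P(type AB, Rh-negative) = 1/4 × 1/2 = 1/8 per child.
P(not type AB, Rh-negative) = 7/8 for one child; (7/8)^2 = 49/64.

49/64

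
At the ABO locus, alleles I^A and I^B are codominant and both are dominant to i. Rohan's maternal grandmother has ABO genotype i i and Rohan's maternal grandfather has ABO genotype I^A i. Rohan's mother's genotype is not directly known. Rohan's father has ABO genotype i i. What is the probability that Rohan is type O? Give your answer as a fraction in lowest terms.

3/4

Rohan's mother's ABO genotype from i i × I^A i: 1/2 I^A i, 1/2 i i.
Crossing each possibility with the father i i and summing P(type O): 1/2·1/2 + 1/2·1 = 3/4.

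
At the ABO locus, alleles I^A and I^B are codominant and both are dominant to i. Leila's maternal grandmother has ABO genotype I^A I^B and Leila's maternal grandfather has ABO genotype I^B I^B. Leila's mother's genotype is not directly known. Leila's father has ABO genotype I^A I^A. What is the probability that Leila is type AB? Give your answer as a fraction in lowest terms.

3/4

Leila's mother's ABO genotype from I^A I^B × I^B I^B: 1/2 I^A I^B, 1/2 I^B I^B.
Crossing each possibility with the father I^A I^A and summing P(type AB): 1/2·1/2 + 1/2·1 = 3/4.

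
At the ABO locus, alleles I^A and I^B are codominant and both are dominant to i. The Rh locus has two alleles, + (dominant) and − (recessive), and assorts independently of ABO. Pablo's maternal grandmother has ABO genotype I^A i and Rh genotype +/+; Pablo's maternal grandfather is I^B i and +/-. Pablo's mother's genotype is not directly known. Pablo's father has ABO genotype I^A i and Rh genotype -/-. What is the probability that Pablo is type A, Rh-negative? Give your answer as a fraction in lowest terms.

Pablo's mother's ABO genotype from I^A i × I^B i: 1/4 I^A I^B, 1/4 I^A i, 1/4 I^B i, 1/4 i i.
Crossing each possibility with the father I^A i and summing P(type A): 1/4·1/2 + 1/4·3/4 + 1/4·1/4 + 1/4·1/2 = 1/2.
Similarly for Rh via the mother's Rh distribution: P(Rh-) = 1/4.
Independent loci: 1/2 × 1/4 = 1/8.

1/8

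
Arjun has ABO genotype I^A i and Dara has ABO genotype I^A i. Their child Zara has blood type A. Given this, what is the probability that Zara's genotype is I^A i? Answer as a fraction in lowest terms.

2/3

Cross I^A i × I^A i → 1/4 I^A I^A, 1/2 I^A i, 1/4 i i.
Type-A genotypes among offspring: I^A I^A (1/4), I^A i (1/2); total 3/4.
P(I^A i | type A) = (1/2) / (3/4) = 2/3.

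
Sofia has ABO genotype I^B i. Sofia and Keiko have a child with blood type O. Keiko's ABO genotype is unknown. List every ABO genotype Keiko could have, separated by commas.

I^A i, I^B i, i i

For each candidate genotype of Keiko, check whether crossing it with I^B i can produce every observed child phenotype.
  I^A I^A → possible child types {A, AB} ✗
  I^A I^B → possible child types {A, B, AB} ✗
  I^A i → possible child types {O, A, B, AB} ✓
  I^B I^B → possible child types {B} ✗
  I^B i → possible child types {O, B} ✓
  i i → possible child types {O, B} ✓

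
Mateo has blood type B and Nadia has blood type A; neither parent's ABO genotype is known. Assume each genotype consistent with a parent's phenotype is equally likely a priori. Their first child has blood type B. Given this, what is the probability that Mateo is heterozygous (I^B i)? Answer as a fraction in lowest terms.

1/3

Possible genotypes: Mateo ∈ {I^B I^B, I^B i}; Nadia ∈ {I^A I^A, I^A i}.
Weight each parental genotype pair by prior × P(type-B child):
  I^B I^B × I^A i: posterior weight 2/3.
  I^B i × I^A i: posterior weight 1/3.
Sum the posterior weight over pairs where Mateo is I^B i: 1/3.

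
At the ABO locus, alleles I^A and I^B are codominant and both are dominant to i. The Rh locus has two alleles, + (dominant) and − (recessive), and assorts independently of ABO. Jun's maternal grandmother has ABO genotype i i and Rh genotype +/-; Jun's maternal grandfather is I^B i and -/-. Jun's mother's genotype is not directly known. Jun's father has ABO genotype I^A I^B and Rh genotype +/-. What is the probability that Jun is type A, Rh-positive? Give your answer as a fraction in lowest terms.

Jun's mother's ABO genotype from i i × I^B i: 1/2 I^B i, 1/2 i i.
Crossing each possibility with the father I^A I^B and summing P(type A): 1/2·1/4 + 1/2·1/2 = 3/8.
Similarly for Rh via the mother's Rh distribution: P(Rh+) = 5/8.
Independent loci: 3/8 × 5/8 = 15/64.

15/64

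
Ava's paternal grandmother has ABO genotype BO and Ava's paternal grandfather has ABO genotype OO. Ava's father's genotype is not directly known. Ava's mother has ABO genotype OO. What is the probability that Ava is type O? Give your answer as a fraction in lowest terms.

Ava's father's ABO genotype from BO × OO: 1/2 BO, 1/2 OO.
Crossing each possibility with the mother OO and summing P(type O): 1/2·1/2 + 1/2·1 = 3/4.

3/4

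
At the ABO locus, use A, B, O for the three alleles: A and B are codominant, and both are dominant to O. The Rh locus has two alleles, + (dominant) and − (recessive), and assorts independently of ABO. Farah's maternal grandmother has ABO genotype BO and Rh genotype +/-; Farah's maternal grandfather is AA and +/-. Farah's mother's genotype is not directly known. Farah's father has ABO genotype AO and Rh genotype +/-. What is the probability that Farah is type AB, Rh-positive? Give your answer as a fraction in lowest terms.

Farah's mother's ABO genotype from BO × AA: 1/2 AB, 1/2 AO.
Crossing each possibility with the father AO and summing P(type AB): 1/2·1/4 + 1/2·0 = 1/8.
Similarly for Rh via the mother's Rh distribution: P(Rh+) = 3/4.
Independent loci: 1/8 × 3/4 = 3/32.

3/32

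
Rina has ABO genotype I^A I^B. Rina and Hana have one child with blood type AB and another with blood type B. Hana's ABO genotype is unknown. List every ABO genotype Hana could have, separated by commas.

I^A I^B, I^A i, I^B I^B, I^B i

For each candidate genotype of Hana, check whether crossing it with I^A I^B can produce every observed child phenotype.
  I^A I^A → possible child types {A, AB} ✗
  I^A I^B → possible child types {A, B, AB} ✓
  I^A i → possible child types {A, B, AB} ✓
  I^B I^B → possible child types {B, AB} ✓
  I^B i → possible child types {A, B, AB} ✓
  i i → possible child types {A, B} ✗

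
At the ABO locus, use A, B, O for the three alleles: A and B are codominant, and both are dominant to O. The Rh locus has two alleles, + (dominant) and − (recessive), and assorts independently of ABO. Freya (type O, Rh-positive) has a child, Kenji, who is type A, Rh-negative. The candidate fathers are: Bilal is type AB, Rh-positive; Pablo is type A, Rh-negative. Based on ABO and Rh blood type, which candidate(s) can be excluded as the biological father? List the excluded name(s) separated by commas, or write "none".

none

A candidate is excluded only if no genotype consistent with his phenotype could produce a type A, Rh-negative child with a type O, Rh-positive mother.
Every candidate has at least one consistent genotype combination, so none can be excluded.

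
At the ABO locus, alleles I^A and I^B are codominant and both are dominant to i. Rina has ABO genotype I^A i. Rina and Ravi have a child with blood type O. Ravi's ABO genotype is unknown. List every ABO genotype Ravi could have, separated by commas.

I^A i, I^B i, i i

For each candidate genotype of Ravi, check whether crossing it with I^A i can produce every observed child phenotype.
  I^A I^A → possible child types {A} ✗
  I^A I^B → possible child types {A, B, AB} ✗
  I^A i → possible child types {O, A} ✓
  I^B I^B → possible child types {B, AB} ✗
  I^B i → possible child types {O, A, B, AB} ✓
  i i → possible child types {O, A} ✓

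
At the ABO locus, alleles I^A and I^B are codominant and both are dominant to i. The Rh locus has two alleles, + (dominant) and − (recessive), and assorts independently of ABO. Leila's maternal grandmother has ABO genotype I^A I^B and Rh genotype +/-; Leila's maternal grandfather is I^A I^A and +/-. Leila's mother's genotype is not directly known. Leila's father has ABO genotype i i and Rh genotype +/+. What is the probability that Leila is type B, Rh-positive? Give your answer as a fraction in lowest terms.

1/4

Leila's mother's ABO genotype from I^A I^B × I^A I^A: 1/2 I^A I^A, 1/2 I^A I^B.
Crossing each possibility with the father i i and summing P(type B): 1/2·0 + 1/2·1/2 = 1/4.
Similarly for Rh via the mother's Rh distribution: P(Rh+) = 1.
Independent loci: 1/4 × 1 = 1/4.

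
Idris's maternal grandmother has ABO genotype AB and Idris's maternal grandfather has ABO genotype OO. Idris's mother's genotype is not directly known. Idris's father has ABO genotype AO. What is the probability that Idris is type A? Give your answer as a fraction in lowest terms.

Idris's mother's ABO genotype from AB × OO: 1/2 AO, 1/2 BO.
Crossing each possibility with the father AO and summing P(type A): 1/2·3/4 + 1/2·1/4 = 1/2.

1/2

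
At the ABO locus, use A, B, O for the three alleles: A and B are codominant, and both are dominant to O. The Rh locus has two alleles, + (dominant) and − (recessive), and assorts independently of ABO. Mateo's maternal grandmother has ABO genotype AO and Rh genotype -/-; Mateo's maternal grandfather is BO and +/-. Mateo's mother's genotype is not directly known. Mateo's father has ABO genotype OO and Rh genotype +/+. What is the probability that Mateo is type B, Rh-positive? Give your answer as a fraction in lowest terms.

Mateo's mother's ABO genotype from AO × BO: 1/4 AB, 1/4 AO, 1/4 BO, 1/4 OO.
Crossing each possibility with the father OO and summing P(type B): 1/4·1/2 + 1/4·0 + 1/4·1/2 + 1/4·0 = 1/4.
Similarly for Rh via the mother's Rh distribution: P(Rh+) = 1.
Independent loci: 1/4 × 1 = 1/4.

1/4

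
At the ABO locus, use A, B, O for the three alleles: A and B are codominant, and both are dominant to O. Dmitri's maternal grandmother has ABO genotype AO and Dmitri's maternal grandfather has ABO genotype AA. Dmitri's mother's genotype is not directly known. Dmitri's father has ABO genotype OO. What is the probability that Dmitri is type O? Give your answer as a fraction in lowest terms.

1/4

Dmitri's mother's ABO genotype from AO × AA: 1/2 AA, 1/2 AO.
Crossing each possibility with the father OO and summing P(type O): 1/2·0 + 1/2·1/2 = 1/4.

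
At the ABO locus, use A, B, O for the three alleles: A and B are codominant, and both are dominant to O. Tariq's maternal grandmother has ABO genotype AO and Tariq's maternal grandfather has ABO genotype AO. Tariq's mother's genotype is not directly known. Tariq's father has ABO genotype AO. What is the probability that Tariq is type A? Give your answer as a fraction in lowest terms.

3/4

Tariq's mother's ABO genotype from AO × AO: 1/4 AA, 1/2 AO, 1/4 OO.
Crossing each possibility with the father AO and summing P(type A): 1/4·1 + 1/2·3/4 + 1/4·1/2 = 3/4.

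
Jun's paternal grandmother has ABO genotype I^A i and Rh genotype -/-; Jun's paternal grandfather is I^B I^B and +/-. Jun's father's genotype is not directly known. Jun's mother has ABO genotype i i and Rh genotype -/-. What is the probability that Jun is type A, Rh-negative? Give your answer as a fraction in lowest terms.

Jun's father's ABO genotype from I^A i × I^B I^B: 1/2 I^A I^B, 1/2 I^B i.
Crossing each possibility with the mother i i and summing P(type A): 1/2·1/2 + 1/2·0 = 1/4.
Similarly for Rh via the father's Rh distribution: P(Rh-) = 3/4.
Independent loci: 1/4 × 3/4 = 3/16.

3/16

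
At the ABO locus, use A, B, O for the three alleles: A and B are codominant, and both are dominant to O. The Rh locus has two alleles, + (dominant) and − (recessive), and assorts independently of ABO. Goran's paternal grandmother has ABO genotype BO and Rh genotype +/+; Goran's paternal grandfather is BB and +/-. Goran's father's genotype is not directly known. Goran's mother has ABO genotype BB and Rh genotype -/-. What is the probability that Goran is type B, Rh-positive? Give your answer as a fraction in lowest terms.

3/4

Goran's father's ABO genotype from BO × BB: 1/2 BB, 1/2 BO.
Crossing each possibility with the mother BB and summing P(type B): 1/2·1 + 1/2·1 = 1.
Similarly for Rh via the father's Rh distribution: P(Rh+) = 3/4.
Independent loci: 1 × 3/4 = 3/4.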